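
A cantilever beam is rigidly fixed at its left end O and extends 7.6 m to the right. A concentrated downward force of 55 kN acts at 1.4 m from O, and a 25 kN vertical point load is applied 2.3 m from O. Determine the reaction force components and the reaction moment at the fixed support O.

O_x = 0, O_y = 80.00 kN, M_O = 134.5 kN·m

ΣF_x = 0: O_x = 0.
ΣF_y = 0: O_y − 55 − 25 = 0 → O_y = 80.00 kN.
ΣM about O: M_O − 55·1.4 − 25·2.3 = 0 → M_O = 134.5 kN·m.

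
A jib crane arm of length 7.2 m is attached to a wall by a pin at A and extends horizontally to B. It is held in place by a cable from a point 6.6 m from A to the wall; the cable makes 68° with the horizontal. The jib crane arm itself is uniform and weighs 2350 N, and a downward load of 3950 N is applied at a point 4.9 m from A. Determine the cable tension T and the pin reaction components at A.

T = 4545 N, A_x = 1703 N, A_y = 2086 N

ΣM about A: T·sin68°·6.6 − 2350·3.6 − 3950·4.9 = 0 → T = 27815/(6.6·0.927184) = 4545.37 ≈ 4545 N.
ΣF_x = 0: A_x − T·cos68° = 0 → A_x = 4545.37 × 0.374607 = 1703 N.
ΣF_y = 0: A_y + T·sin68° − 2350 − 3950 = 0 → A_y = 6300 − 4545.37 × 0.927184 = 2086 N.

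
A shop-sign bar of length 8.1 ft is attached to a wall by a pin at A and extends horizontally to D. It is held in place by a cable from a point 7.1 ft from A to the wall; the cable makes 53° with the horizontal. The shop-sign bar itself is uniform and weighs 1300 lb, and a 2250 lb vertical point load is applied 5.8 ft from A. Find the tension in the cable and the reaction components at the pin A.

ΣM about A: T·sin53°·7.1 − 1300·4.05 − 2250·5.8 = 0 → T = 18315/(7.1·0.798636) = 3229.98 ≈ 3230 lb.
ΣF_x = 0: A_x − T·cos53° = 0 → A_x = 3229.98 × 0.601815 = 1944 lb.
ΣF_y = 0: A_y + T·sin53° − 1300 − 2250 = 0 → A_y = 3550 − 3229.98 × 0.798636 = 970.4 lb.

T = 3230 lb, A_x = 1944 lb, A_y = 970.4 lb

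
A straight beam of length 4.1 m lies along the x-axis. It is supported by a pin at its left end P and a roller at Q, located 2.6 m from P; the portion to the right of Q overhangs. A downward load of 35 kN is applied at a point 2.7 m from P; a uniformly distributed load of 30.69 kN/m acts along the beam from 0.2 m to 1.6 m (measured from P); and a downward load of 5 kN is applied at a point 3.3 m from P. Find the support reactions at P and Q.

Resultant of the distributed load: 30.69 × 1.4 = 42.966 kN at 0.9 m from P.
ΣM about P: Q_y·2.6 − 35·2.7 − (30.69·1.4)·0.9 − 5·3.3 = 0 → Q_y = 149.6694/2.6 = 57.5652 ≈ 57.57 kN.
ΣF_y = 0: P_y + 57.5652 − 35 − 30.69·1.4 − 5 = 0 → P_y = 25.40 kN.
ΣF_x = 0: no horizontal applied forces, so P_x = 0.

P_x = 0, P_y = 25.40 kN, Q_y = 57.57 kN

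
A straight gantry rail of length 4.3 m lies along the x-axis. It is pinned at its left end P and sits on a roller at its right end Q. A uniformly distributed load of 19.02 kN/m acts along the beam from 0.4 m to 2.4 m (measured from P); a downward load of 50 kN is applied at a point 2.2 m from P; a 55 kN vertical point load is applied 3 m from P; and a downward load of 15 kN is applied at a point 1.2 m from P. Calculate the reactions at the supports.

P_x = 0, P_y = 77.52 kN, Q_y = 80.52 kN

Resultant of the distributed load: 19.02 × 2 = 38.04 kN at 1.4 m from P.
Taking moments about P: Q_y·4.3 − (19.02·2)·1.4 − 50·2.2 − 55·3 − 15·1.2 = 0 → Q_y = 346.256/4.3 = 80.5247 ≈ 80.52 kN.
ΣF_y = 0: P_y + 80.5247 − 19.02·2 − 50 − 55 − 15 = 0 → P_y = 77.52 kN.
ΣF_x = 0: no horizontal applied forces, so P_x = 0.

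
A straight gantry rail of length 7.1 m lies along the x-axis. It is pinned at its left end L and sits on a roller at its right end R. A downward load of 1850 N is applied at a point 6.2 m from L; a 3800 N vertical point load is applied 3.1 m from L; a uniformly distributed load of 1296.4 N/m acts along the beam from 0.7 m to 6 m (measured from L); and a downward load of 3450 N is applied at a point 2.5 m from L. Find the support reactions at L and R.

L_x = 0, L_y = 8240 N, R_y = 7731 N

Resultant of the distributed load: 1296.4 × 5.3 = 6870.92 N at 3.35 m from L.
Taking moments about L: R_y·7.1 − 1850·6.2 − 3800·3.1 − (1296.4·5.3)·3.35 − 3450·2.5 = 0 → R_y = 54892.582/7.1 = 7731.35 ≈ 7731 N.
ΣF_y = 0: L_y + 7731.35 − 1850 − 3800 − 1296.4·5.3 − 3450 = 0 → L_y = 8240 N.
ΣF_x = 0: no horizontal applied forces, so L_x = 0.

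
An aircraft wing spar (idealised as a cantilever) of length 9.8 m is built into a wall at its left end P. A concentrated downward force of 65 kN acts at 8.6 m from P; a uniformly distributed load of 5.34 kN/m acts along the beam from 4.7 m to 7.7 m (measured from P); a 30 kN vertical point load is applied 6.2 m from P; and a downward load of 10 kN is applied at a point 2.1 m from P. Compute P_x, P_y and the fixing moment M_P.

Resultant of the distributed load: 5.34 × 3 = 16.02 kN at 6.2 m from P.
ΣF_x = 0: P_x = 0.
ΣF_y = 0: P_y − 65 − 5.34·3 − 30 − 10 = 0 → P_y = 121.0 kN.
ΣM about P: M_P − 65·8.6 − (5.34·3)·6.2 − 30·6.2 − 10·2.1 = 0 → M_P = 865.3 kN·m.

P_x = 0, P_y = 121.0 kN, M_P = 865.3 kN·m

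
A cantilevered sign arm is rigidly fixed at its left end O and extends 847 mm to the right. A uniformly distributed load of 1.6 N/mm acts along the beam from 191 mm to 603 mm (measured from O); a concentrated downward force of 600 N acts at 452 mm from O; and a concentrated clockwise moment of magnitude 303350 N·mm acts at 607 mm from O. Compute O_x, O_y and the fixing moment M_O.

O_x = 0, O_y = 1259 N, M_O = 836300 N·mm

Resultant of the distributed load: 1.6 × 412 = 659.2 N at 397 mm from O.
ΣF_x = 0: O_x = 0.
ΣF_y = 0: O_y − 1.6·412 − 600 = 0 → O_y = 1259 N.
ΣM about O: M_O − (1.6·412)·397 − 600·452 − 303350 = 0 → M_O = 836300 N·mm.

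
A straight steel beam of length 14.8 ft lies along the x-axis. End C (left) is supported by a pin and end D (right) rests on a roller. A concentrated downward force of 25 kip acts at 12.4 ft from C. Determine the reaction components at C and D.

C_x = 0, C_y = 4.054 kip, D_y = 20.95 kip

Taking moments about C: D_y·14.8 − 25·12.4 = 0 → D_y = 310/14.8 = 20.9459 ≈ 20.95 kip.
ΣF_y = 0: C_y + 20.9459 − 25 = 0 → C_y = 4.054 kip.
ΣF_x = 0: no horizontal applied forces, so C_x = 0.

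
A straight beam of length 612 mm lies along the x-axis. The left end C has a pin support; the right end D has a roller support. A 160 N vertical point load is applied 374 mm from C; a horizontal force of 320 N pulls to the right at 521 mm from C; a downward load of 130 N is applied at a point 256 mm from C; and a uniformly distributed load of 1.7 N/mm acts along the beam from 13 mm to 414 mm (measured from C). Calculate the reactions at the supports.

Resultant of the distributed load: 1.7 × 401 = 681.7 N at 213.5 mm from C.
ΣM about C: D_y·612 − 160·374 − 130·256 − (1.7·401)·213.5 = 0 → D_y = 238662.95/612 = 389.972 ≈ 390.0 N.
ΣF_y = 0: C_y + 389.972 − 160 − 130 − 1.7·401 = 0 → C_y = 581.7 N.
ΣF_x = 0: C_x + 320 = 0 → C_x = -320.0 N.

C_x = -320.0 N, C_y = 581.7 N, D_y = 390.0 N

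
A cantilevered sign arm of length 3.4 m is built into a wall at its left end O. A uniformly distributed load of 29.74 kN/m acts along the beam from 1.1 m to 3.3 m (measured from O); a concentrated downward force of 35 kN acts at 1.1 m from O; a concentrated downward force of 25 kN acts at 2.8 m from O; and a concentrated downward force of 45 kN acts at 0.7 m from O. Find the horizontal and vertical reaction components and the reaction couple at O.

Resultant of the distributed load: 29.74 × 2.2 = 65.428 kN at 2.2 m from O.
ΣF_x = 0: O_x = 0.
ΣF_y = 0: O_y − 29.74·2.2 − 35 − 25 − 45 = 0 → O_y = 170.4 kN.
ΣM about O: M_O − (29.74·2.2)·2.2 − 35·1.1 − 25·2.8 − 45·0.7 = 0 → M_O = 283.9 kN·m.

O_x = 0, O_y = 170.4 kN, M_O = 283.9 kN·m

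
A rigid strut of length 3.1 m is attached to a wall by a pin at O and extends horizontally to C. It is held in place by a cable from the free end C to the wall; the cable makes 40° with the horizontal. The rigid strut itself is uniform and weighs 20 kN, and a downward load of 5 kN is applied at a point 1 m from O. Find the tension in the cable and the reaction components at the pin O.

ΣM about O: T·sin40°·3.1 − 20·1.55 − 5·1 = 0 → T = 36/(3.1·0.642788) = 18.0665 ≈ 18.07 kN.
ΣF_x = 0: O_x − T·cos40° = 0 → O_x = 18.0665 × 0.766044 = 13.84 kN.
ΣF_y = 0: O_y + T·sin40° − 20 − 5 = 0 → O_y = 25 − 18.0665 × 0.642788 = 13.39 kN.

T = 18.07 kN, O_x = 13.84 kN, O_y = 13.39 kN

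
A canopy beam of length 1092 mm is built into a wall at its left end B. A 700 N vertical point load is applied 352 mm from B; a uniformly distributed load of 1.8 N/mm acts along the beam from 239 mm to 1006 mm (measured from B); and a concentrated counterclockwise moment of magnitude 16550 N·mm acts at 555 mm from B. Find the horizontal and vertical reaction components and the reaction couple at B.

Resultant of the distributed load: 1.8 × 767 = 1380.6 N at 622.5 mm from B.
ΣF_x = 0: B_x = 0.
ΣF_y = 0: B_y − 700 − 1.8·767 = 0 → B_y = 2081 N.
ΣM about B: M_B − 700·352 − (1.8·767)·622.5 + 16550 = 0 → M_B = 1089000 N·mm.

B_x = 0, B_y = 2081 N, M_B = 1089000 N·mm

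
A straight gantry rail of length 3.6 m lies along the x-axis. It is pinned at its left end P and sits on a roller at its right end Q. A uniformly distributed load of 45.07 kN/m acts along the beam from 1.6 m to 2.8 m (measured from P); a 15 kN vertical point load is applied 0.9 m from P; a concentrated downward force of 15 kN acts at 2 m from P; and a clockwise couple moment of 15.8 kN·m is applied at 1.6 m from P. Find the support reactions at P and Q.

Resultant of the distributed load: 45.07 × 1.2 = 54.084 kN at 2.2 m from P.
Taking moments about P: Q_y·3.6 − (45.07·1.2)·2.2 − 15·0.9 − 15·2 − 15.8 = 0 → Q_y = 178.2848/3.6 = 49.5236 ≈ 49.52 kN.
ΣF_y = 0: P_y + 49.5236 − 45.07·1.2 − 15 − 15 = 0 → P_y = 34.56 kN.
ΣF_x = 0: no horizontal applied forces, so P_x = 0.

P_x = 0, P_y = 34.56 kN, Q_y = 49.52 kN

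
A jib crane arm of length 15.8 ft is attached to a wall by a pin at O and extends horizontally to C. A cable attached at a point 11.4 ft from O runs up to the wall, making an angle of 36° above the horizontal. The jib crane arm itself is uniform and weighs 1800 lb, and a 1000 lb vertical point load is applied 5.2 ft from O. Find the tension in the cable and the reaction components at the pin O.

T = 2898 lb, O_x = 2345 lb, O_y = 1096 lb

ΣM about O: T·sin36°·11.4 − 1800·7.9 − 1000·5.2 = 0 → T = 19420/(11.4·0.587785) = 2898.18 ≈ 2898 lb.
ΣF_x = 0: O_x − T·cos36° = 0 → O_x = 2898.18 × 0.809017 = 2345 lb.
ΣF_y = 0: O_y + T·sin36° − 1800 − 1000 = 0 → O_y = 2800 − 2898.18 × 0.587785 = 1096 lb.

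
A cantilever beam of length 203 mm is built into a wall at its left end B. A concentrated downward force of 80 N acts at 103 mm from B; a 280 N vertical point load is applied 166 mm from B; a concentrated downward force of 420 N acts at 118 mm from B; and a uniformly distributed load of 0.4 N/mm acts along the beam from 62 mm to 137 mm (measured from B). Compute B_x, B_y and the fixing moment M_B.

Resultant of the distributed load: 0.4 × 75 = 30 N at 99.5 mm from B.
ΣF_x = 0: B_x = 0.
ΣF_y = 0: B_y − 80 − 280 − 420 − 0.4·75 = 0 → B_y = 810.0 N.
ΣM about B: M_B − 80·103 − 280·166 − 420·118 − (0.4·75)·99.5 = 0 → M_B = 107300 N·mm.

B_x = 0, B_y = 810.0 N, M_B = 107300 N·mm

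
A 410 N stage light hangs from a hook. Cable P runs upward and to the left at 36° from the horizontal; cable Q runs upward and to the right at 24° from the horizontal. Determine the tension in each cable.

ΣF_x = 0: −T_P·cos36° + T_Q·cos24° = 0 → T_Q = 0.885579·T_P.
ΣF_y = 0: T_P·sin36° + T_Q·sin24° = 410.
Substitute: T_P·(0.587785 + 0.885579·0.406737) = 410 → T_P = 432.497 ≈ 432.5 N.
Then T_Q = 0.885579 × 432.497 = 383.0 N.

T_P = 432.5 N, T_Q = 383.0 N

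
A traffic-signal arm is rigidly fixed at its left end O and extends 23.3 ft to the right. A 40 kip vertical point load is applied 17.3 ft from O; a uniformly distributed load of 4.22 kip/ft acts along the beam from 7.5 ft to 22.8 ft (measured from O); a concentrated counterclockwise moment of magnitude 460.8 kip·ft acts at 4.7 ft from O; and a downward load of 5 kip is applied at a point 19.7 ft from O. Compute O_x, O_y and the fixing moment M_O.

O_x = 0, O_y = 109.6 kip, M_O = 1308 kip·ft

Resultant of the distributed load: 4.22 × 15.3 = 64.566 kip at 15.15 ft from O.
ΣF_x = 0: O_x = 0.
ΣF_y = 0: O_y − 40 − 4.22·15.3 − 5 = 0 → O_y = 109.6 kip.
ΣM about O: M_O − 40·17.3 − (4.22·15.3)·15.15 + 460.8 − 5·19.7 = 0 → M_O = 1308 kip·ft.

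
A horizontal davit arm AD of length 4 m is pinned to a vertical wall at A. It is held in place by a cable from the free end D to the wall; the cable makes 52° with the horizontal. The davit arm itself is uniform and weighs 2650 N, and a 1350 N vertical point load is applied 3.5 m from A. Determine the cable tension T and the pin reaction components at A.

T = 3180 N, A_x = 1958 N, A_y = 1494 N

ΣM about A: T·sin52°·4 − 2650·2 − 1350·3.5 = 0 → T = 10025/(4·0.788011) = 3180.48 ≈ 3180 N.
ΣF_x = 0: A_x − T·cos52° = 0 → A_x = 3180.48 × 0.615661 = 1958 N.
ΣF_y = 0: A_y + T·sin52° − 2650 − 1350 = 0 → A_y = 4000 − 3180.48 × 0.788011 = 1494 N.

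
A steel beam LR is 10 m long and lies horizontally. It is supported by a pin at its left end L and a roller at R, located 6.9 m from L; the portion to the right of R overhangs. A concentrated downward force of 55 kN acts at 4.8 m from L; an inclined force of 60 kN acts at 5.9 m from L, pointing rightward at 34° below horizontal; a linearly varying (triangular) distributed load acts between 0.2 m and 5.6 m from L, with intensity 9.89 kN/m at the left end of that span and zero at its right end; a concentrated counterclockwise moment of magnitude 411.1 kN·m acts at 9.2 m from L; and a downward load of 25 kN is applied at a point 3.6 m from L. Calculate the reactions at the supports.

Resultant of the triangular load: ½ × 9.89 × 5.4 = 26.703 kN, acting at 2 m from L (one-third of the span from the peak).
ΣM about L: R_y·6.9 − 55·4.8 − 60·sin34°·5.9 − (½·9.89·5.4)·2 + 411.1 − 25·3.6 = 0 → R_y = 194.26/6.9 = 28.1536 ≈ 28.15 kN.
ΣF_y = 0: L_y + 28.1536 − 55 − 60·sin34° − ½·9.89·5.4 − 25 = 0 → L_y = 112.1 kN.
ΣF_x = 0: L_x + 60·cos34° = 0 → L_x = -49.74 kN.

L_x = -49.74 kN, L_y = 112.1 kN, R_y = 28.15 kN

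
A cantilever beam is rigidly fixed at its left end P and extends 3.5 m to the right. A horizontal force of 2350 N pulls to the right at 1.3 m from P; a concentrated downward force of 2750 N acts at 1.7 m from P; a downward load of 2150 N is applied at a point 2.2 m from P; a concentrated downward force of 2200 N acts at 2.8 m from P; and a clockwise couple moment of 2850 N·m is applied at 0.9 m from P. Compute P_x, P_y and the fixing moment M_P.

ΣF_x = 0: P_x + 2350 = 0 → P_x = -2350 N.
ΣF_y = 0: P_y − 2750 − 2150 − 2200 = 0 → P_y = 7100 N.
ΣM about P: M_P − 2750·1.7 − 2150·2.2 − 2200·2.8 − 2850 = 0 → M_P = 18420 N·m.

P_x = -2350 N, P_y = 7100 N, M_P = 18420 N·m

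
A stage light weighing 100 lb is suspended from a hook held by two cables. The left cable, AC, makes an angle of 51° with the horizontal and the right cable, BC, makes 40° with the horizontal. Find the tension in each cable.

T_AC = 76.62 lb, T_BC = 62.94 lb

ΣF_x = 0: −T_AC·cos51° + T_BC·cos40° = 0 → T_BC = 0.821519·T_AC.
ΣF_y = 0: T_AC·sin51° + T_BC·sin40° = 100.
Substitute: T_AC·(0.777146 + 0.821519·0.642788) = 100 → T_AC = 76.6161 ≈ 76.62 lb.
Then T_BC = 0.821519 × 76.6161 = 62.94 lb.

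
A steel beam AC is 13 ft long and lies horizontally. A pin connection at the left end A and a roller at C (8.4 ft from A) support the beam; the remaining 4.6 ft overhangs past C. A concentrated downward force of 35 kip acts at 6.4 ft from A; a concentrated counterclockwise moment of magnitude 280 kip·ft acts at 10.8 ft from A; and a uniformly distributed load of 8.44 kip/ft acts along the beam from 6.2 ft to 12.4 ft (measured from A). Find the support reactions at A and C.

Resultant of the distributed load: 8.44 × 6.2 = 52.328 kip at 9.3 ft from A.
Moments about A: C_y·8.4 − 35·6.4 + 280 − (8.44·6.2)·9.3 = 0 → C_y = 430.6504/8.4 = 51.2679 ≈ 51.27 kip.
ΣF_y = 0: A_y + 51.2679 − 35 − 8.44·6.2 = 0 → A_y = 36.06 kip.
ΣF_x = 0: no horizontal applied forces, so A_x = 0.

A_x = 0, A_y = 36.06 kip, C_y = 51.27 kip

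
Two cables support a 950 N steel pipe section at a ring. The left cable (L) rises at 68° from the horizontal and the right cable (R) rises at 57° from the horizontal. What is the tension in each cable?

T_L = 631.6 N, T_R = 434.4 N

ΣF_x = 0: −T_L·cos68° + T_R·cos57° = 0 → T_R = 0.687807·T_L.
ΣF_y = 0: T_L·sin68° + T_R·sin57° = 950.
Substitute: T_L·(0.927184 + 0.687807·0.838671) = 950 → T_L = 631.637 ≈ 631.6 N.
Then T_R = 0.687807 × 631.637 = 434.4 N.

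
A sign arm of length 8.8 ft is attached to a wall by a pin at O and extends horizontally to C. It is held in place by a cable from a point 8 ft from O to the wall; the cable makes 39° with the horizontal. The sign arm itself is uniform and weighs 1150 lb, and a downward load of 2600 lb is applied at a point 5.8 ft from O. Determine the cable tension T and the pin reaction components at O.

ΣM about O: T·sin39°·8 − 1150·4.4 − 2600·5.8 = 0 → T = 20140/(8·0.62932) = 4000.35 ≈ 4000 lb.
ΣF_x = 0: O_x − T·cos39° = 0 → O_x = 4000.35 × 0.777146 = 3109 lb.
ΣF_y = 0: O_y + T·sin39° − 1150 − 2600 = 0 → O_y = 3750 − 4000.35 × 0.62932 = 1232 lb.

T = 4000 lb, O_x = 3109 lb, O_y = 1232 lb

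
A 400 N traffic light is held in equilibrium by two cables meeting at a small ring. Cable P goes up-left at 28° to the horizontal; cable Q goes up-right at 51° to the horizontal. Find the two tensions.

ΣF_x = 0: −T_P·cos28° + T_Q·cos51° = 0 → T_Q = 1.40302·T_P.
ΣF_y = 0: T_P·sin28° + T_Q·sin51° = 400.
Substitute: T_P·(0.469472 + 1.40302·0.777146) = 400 → T_P = 256.439 ≈ 256.4 N.
Then T_Q = 1.40302 × 256.439 = 359.8 N.

T_P = 256.4 N, T_Q = 359.8 N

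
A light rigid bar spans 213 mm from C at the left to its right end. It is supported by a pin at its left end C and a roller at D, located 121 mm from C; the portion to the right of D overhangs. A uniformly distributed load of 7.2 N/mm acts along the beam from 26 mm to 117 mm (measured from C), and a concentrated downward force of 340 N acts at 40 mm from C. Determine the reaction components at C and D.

Resultant of the distributed load: 7.2 × 91 = 655.2 N at 71.5 mm from C.
ΣM about C: D_y·121 − (7.2·91)·71.5 − 340·40 = 0 → D_y = 60446.8/121 = 499.56 ≈ 499.6 N.
ΣF_y = 0: C_y + 499.56 − 7.2·91 − 340 = 0 → C_y = 495.6 N.
ΣF_x = 0: no horizontal applied forces, so C_x = 0.

C_x = 0, C_y = 495.6 N, D_y = 499.6 N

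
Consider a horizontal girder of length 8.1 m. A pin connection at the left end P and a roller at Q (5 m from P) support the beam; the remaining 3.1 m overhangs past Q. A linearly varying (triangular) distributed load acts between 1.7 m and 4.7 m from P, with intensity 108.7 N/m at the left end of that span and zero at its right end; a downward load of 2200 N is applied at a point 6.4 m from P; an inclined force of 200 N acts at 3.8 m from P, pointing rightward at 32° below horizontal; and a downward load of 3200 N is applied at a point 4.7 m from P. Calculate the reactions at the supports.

P_x = -169.6 N, P_y = -323.6 N, Q_y = 5993 N

Resultant of the triangular load: ½ × 108.7 × 3 = 163.05 N, acting at 2.7 m from P (one-third of the span from the peak).
Taking moments about P: Q_y·5 − (½·108.7·3)·2.7 − 2200·6.4 − 200·sin32°·3.8 − 3200·4.7 = 0 → Q_y = 29963/5 = 5992.6 ≈ 5993 N.
ΣF_y = 0: P_y + 5992.6 − ½·108.7·3 − 2200 − 200·sin32° − 3200 = 0 → P_y = -323.6 N.
ΣF_x = 0: P_x + 200·cos32° = 0 → P_x = -169.6 N.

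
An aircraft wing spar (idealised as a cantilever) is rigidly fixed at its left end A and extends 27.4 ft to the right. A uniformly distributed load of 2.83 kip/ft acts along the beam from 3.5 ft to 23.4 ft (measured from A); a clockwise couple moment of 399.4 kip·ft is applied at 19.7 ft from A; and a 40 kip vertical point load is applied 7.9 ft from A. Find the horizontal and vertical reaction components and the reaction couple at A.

Resultant of the distributed load: 2.83 × 19.9 = 56.317 kip at 13.45 ft from A.
ΣF_x = 0: A_x = 0.
ΣF_y = 0: A_y − 2.83·19.9 − 40 = 0 → A_y = 96.32 kip.
ΣM about A: M_A − (2.83·19.9)·13.45 − 399.4 − 40·7.9 = 0 → M_A = 1473 kip·ft.

A_x = 0, A_y = 96.32 kip, M_A = 1473 kip·ft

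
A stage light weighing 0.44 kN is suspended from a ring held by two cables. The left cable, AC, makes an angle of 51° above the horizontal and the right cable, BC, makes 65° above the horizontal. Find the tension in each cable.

ΣF_x = 0: −T_AC·cos51° + T_BC·cos65° = 0 → T_BC = 1.4891·T_AC.
ΣF_y = 0: T_AC·sin51° + T_BC·sin65° = 0.44.
Substitute: T_AC·(0.777146 + 1.4891·0.906308) = 0.44 → T_AC = 0.20689 ≈ 0.2069 kN.
Then T_BC = 1.4891 × 0.20689 = 0.3081 kN.

T_AC = 0.2069 kN, T_BC = 0.3081 kN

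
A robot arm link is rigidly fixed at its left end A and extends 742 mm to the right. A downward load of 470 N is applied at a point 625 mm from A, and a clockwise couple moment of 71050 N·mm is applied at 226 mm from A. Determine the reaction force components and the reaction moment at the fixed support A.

A_x = 0, A_y = 470.0 N, M_A = 364800 N·mm

ΣF_x = 0: A_x = 0.
ΣF_y = 0: A_y − 470 = 0 → A_y = 470.0 N.
ΣM about A: M_A − 470·625 − 71050 = 0 → M_A = 364800 N·mm.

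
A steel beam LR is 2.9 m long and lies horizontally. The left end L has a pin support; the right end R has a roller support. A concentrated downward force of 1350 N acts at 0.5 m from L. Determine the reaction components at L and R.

L_x = 0, L_y = 1117 N, R_y = 232.8 N

ΣM about L: R_y·2.9 − 1350·0.5 = 0 → R_y = 675/2.9 = 232.759 ≈ 232.8 N.
ΣF_y = 0: L_y + 232.759 − 1350 = 0 → L_y = 1117 N.
ΣF_x = 0: no horizontal applied forces, so L_x = 0.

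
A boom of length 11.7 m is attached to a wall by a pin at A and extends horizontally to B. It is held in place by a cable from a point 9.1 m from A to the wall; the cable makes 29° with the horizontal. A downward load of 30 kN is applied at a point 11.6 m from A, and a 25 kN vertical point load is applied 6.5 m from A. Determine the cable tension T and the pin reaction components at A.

ΣM about A: T·sin29°·9.1 − 30·11.6 − 25·6.5 = 0 → T = 510.5/(9.1·0.48481) = 115.713 ≈ 115.7 kN.
ΣF_x = 0: A_x − T·cos29° = 0 → A_x = 115.713 × 0.87462 = 101.2 kN.
ΣF_y = 0: A_y + T·sin29° − 30 − 25 = 0 → A_y = 55 − 115.713 × 0.48481 = -1.099 kN.

T = 115.7 kN, A_x = 101.2 kN, A_y = -1.099 kN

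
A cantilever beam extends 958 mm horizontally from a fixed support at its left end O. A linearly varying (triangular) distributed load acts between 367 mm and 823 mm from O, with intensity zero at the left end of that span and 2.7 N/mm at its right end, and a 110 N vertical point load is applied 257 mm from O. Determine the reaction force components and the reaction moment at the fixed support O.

Resultant of the triangular load: ½ × 2.7 × 456 = 615.6 N, acting at 671 mm from O (one-third of the span from the peak).
ΣF_x = 0: O_x = 0.
ΣF_y = 0: O_y − ½·2.7·456 − 110 = 0 → O_y = 725.6 N.
ΣM about O: M_O − (½·2.7·456)·671 − 110·257 = 0 → M_O = 441300 N·mm.

O_x = 0, O_y = 725.6 N, M_O = 441300 N·mm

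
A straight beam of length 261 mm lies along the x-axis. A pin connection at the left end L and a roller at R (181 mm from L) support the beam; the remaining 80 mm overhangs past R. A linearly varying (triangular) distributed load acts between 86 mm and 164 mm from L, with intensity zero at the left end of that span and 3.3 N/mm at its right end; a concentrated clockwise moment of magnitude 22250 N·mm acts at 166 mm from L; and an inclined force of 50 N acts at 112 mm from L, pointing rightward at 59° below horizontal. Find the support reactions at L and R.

Resultant of the triangular load: ½ × 3.3 × 78 = 128.7 N, acting at 138 mm from L (one-third of the span from the peak).
Moments about L: R_y·181 − (½·3.3·78)·138 − 22250 − 50·sin59°·112 = 0 → R_y = 44810.7/181 = 247.573 ≈ 247.6 N.
ΣF_y = 0: L_y + 247.573 − ½·3.3·78 − 50·sin59° = 0 → L_y = -76.01 N.
ΣF_x = 0: L_x + 50·cos59° = 0 → L_x = -25.75 N.

L_x = -25.75 N, L_y = -76.01 N, R_y = 247.6 N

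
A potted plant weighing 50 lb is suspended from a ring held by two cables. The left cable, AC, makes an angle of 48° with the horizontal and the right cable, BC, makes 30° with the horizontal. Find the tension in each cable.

T_AC = 44.27 lb, T_BC = 34.20 lb

ΣF_x = 0: −T_AC·cos48° + T_BC·cos30° = 0 → T_BC = 0.772645·T_AC.
ΣF_y = 0: T_AC·sin48° + T_BC·sin30° = 50.
Substitute: T_AC·(0.743145 + 0.772645·0.5) = 50 → T_AC = 44.2686 ≈ 44.27 lb.
Then T_BC = 0.772645 × 44.2686 = 34.20 lb.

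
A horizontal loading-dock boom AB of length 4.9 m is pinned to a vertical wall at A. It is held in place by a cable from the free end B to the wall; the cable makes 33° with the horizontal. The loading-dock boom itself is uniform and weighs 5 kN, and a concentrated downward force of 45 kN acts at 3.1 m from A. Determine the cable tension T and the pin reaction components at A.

T = 56.86 kN, A_x = 47.69 kN, A_y = 19.03 kN

ΣM about A: T·sin33°·4.9 − 5·2.45 − 45·3.1 = 0 → T = 151.75/(4.9·0.544639) = 56.8622 ≈ 56.86 kN.
ΣF_x = 0: A_x − T·cos33° = 0 → A_x = 56.8622 × 0.838671 = 47.69 kN.
ΣF_y = 0: A_y + T·sin33° − 5 − 45 = 0 → A_y = 50 − 56.8622 × 0.544639 = 19.03 kN.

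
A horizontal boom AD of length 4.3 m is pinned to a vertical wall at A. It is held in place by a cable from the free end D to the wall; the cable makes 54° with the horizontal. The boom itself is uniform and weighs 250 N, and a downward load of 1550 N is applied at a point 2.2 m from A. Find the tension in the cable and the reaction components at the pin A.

T = 1135 N, A_x = 667.0 N, A_y = 882.0 N

ΣM about A: T·sin54°·4.3 − 250·2.15 − 1550·2.2 = 0 → T = 3947.5/(4.3·0.809017) = 1134.74 ≈ 1135 N.
ΣF_x = 0: A_x − T·cos54° = 0 → A_x = 1134.74 × 0.587785 = 667.0 N.
ΣF_y = 0: A_y + T·sin54° − 250 − 1550 = 0 → A_y = 1800 − 1134.74 × 0.809017 = 882.0 N.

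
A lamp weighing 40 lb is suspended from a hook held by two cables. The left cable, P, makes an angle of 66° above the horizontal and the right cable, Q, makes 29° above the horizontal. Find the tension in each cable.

ΣF_x = 0: −T_P·cos66° + T_Q·cos29° = 0 → T_Q = 0.465044·T_P.
ΣF_y = 0: T_P·sin66° + T_Q·sin29° = 40.
Substitute: T_P·(0.913545 + 0.465044·0.48481) = 40 → T_P = 35.1184 ≈ 35.12 lb.
Then T_Q = 0.465044 × 35.1184 = 16.33 lb.

T_P = 35.12 lb, T_Q = 16.33 lb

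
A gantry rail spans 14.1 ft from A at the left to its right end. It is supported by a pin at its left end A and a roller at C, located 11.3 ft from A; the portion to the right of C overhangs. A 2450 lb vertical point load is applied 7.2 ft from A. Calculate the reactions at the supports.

A_x = 0, A_y = 888.9 lb, C_y = 1561 lb

Taking moments about A: C_y·11.3 − 2450·7.2 = 0 → C_y = 17640/11.3 = 1561.06 ≈ 1561 lb.
ΣF_y = 0: A_y + 1561.06 − 2450 = 0 → A_y = 888.9 lb.
ΣF_x = 0: no horizontal applied forces, so A_x = 0.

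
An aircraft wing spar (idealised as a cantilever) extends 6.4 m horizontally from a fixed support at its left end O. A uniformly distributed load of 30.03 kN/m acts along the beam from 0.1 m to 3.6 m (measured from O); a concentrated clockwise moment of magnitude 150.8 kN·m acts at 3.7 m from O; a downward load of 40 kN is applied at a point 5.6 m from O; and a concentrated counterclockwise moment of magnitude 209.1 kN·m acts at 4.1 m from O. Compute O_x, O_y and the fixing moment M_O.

Resultant of the distributed load: 30.03 × 3.5 = 105.105 kN at 1.85 m from O.
ΣF_x = 0: O_x = 0.
ΣF_y = 0: O_y − 30.03·3.5 − 40 = 0 → O_y = 145.1 kN.
ΣM about O: M_O − (30.03·3.5)·1.85 − 150.8 − 40·5.6 + 209.1 = 0 → M_O = 360.1 kN·m.

O_x = 0, O_y = 145.1 kN, M_O = 360.1 kN·m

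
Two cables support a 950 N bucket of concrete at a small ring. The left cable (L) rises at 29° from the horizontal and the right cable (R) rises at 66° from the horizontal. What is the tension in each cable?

ΣF_x = 0: −T_L·cos29° + T_R·cos66° = 0 → T_R = 2.15033·T_L.
ΣF_y = 0: T_L·sin29° + T_R·sin66° = 950.
Substitute: T_L·(0.48481 + 2.15033·0.913545) = 950 → T_L = 387.876 ≈ 387.9 N.
Then T_R = 2.15033 × 387.876 = 834.1 N.

T_L = 387.9 N, T_R = 834.1 N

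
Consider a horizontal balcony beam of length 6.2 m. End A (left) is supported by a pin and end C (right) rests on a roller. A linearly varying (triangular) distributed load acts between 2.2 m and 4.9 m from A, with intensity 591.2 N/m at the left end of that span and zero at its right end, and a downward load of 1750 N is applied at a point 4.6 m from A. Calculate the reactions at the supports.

A_x = 0, A_y = 850.7 N, C_y = 1697 N

Resultant of the triangular load: ½ × 591.2 × 2.7 = 798.12 N, acting at 3.1 m from A (one-third of the span from the peak).
Taking moments about A: C_y·6.2 − (½·591.2·2.7)·3.1 − 1750·4.6 = 0 → C_y = 10524.172/6.2 = 1697.45 ≈ 1697 N.
ΣF_y = 0: A_y + 1697.45 − ½·591.2·2.7 − 1750 = 0 → A_y = 850.7 N.
ΣF_x = 0: no horizontal applied forces, so A_x = 0.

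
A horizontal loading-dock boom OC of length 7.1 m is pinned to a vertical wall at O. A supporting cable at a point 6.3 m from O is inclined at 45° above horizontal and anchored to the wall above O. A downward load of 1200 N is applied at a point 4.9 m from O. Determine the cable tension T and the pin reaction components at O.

ΣM about O: T·sin45°·6.3 − 1200·4.9 = 0 → T = 5880/(6.3·0.707107) = 1319.93 ≈ 1320 N.
ΣF_x = 0: O_x − T·cos45° = 0 → O_x = 1319.93 × 0.707107 = 933.3 N.
ΣF_y = 0: O_y + T·sin45° − 1200 = 0 → O_y = 1200 − 1319.93 × 0.707107 = 266.7 N.

T = 1320 N, O_x = 933.3 N, O_y = 266.7 N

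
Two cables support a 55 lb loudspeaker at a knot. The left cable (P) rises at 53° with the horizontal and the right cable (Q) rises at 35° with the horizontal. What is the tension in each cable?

ΣF_x = 0: −T_P·cos53° + T_Q·cos35° = 0 → T_Q = 0.73468·T_P.
ΣF_y = 0: T_P·sin53° + T_Q·sin35° = 55.
Substitute: T_P·(0.798636 + 0.73468·0.573576) = 55 → T_P = 45.0808 ≈ 45.08 lb.
Then T_Q = 0.73468 × 45.0808 = 33.12 lb.

T_P = 45.08 lb, T_Q = 33.12 lb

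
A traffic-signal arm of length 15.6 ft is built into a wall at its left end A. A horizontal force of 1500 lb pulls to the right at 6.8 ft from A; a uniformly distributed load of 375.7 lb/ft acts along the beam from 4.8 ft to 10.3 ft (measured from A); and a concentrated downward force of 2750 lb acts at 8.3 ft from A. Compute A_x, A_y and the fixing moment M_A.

Resultant of the distributed load: 375.7 × 5.5 = 2066.35 lb at 7.55 ft from A.
ΣF_x = 0: A_x + 1500 = 0 → A_x = -1500 lb.
ΣF_y = 0: A_y − 375.7·5.5 − 2750 = 0 → A_y = 4816 lb.
ΣM about A: M_A − (375.7·5.5)·7.55 − 2750·8.3 = 0 → M_A = 38430 lb·ft.

A_x = -1500 lb, A_y = 4816 lb, M_A = 38430 lb·ft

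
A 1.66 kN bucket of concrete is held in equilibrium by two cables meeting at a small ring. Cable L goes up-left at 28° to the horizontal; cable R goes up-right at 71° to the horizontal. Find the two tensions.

T_L = 0.5472 kN, T_R = 1.484 kN

ΣF_x = 0: −T_L·cos28° + T_R·cos71° = 0 → T_R = 2.71202·T_L.
ΣF_y = 0: T_L·sin28° + T_R·sin71° = 1.66.
Substitute: T_L·(0.469472 + 2.71202·0.945519) = 1.66 → T_L = 0.54718 ≈ 0.5472 kN.
Then T_R = 2.71202 × 0.54718 = 1.484 kN.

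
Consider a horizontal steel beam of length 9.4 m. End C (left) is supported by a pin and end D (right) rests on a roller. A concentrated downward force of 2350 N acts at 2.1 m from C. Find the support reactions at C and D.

C_x = 0, C_y = 1825 N, D_y = 525.0 N

Moments about C: D_y·9.4 − 2350·2.1 = 0 → D_y = 4935/9.4 = 525.0 N.
ΣF_y = 0: C_y + 525 − 2350 = 0 → C_y = 1825 N.
ΣF_x = 0: no horizontal applied forces, so C_x = 0.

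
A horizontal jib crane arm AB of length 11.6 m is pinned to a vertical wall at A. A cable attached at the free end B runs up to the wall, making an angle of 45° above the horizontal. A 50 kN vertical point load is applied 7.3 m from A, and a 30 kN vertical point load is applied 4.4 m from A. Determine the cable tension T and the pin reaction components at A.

T = 60.59 kN, A_x = 42.84 kN, A_y = 37.16 kN

ΣM about A: T·sin45°·11.6 − 50·7.3 − 30·4.4 = 0 → T = 497/(11.6·0.707107) = 60.5917 ≈ 60.59 kN.
ΣF_x = 0: A_x − T·cos45° = 0 → A_x = 60.5917 × 0.707107 = 42.84 kN.
ΣF_y = 0: A_y + T·sin45° − 50 − 30 = 0 → A_y = 80 − 60.5917 × 0.707107 = 37.16 kN.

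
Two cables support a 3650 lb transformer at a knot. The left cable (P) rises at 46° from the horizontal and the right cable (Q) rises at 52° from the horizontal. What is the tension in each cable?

T_P = 2269 lb, T_Q = 2560 lb

ΣF_x = 0: −T_P·cos46° + T_Q·cos52° = 0 → T_Q = 1.12831·T_P.
ΣF_y = 0: T_P·sin46° + T_Q·sin52° = 3650.
Substitute: T_P·(0.71934 + 1.12831·0.788011) = 3650 → T_P = 2269.25 ≈ 2269 lb.
Then T_Q = 1.12831 × 2269.25 = 2560 lb.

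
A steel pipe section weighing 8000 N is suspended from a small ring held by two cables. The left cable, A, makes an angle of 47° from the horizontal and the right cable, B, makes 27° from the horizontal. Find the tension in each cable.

T_A = 7415 N, T_B = 5676 N

ΣF_x = 0: −T_A·cos47° + T_B·cos27° = 0 → T_B = 0.765425·T_A.
ΣF_y = 0: T_A·sin47° + T_B·sin27° = 8000.
Substitute: T_A·(0.731354 + 0.765425·0.45399) = 8000 → T_A = 7415.31 ≈ 7415 N.
Then T_B = 0.765425 × 7415.31 = 5676 N.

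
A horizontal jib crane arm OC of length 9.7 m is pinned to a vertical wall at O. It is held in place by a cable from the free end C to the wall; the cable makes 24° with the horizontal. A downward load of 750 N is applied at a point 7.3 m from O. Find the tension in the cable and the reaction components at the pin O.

ΣM about O: T·sin24°·9.7 − 750·7.3 = 0 → T = 5475/(9.7·0.406737) = 1387.71 ≈ 1388 N.
ΣF_x = 0: O_x − T·cos24° = 0 → O_x = 1387.71 × 0.913545 = 1268 N.
ΣF_y = 0: O_y + T·sin24° − 750 = 0 → O_y = 750 − 1387.71 × 0.406737 = 185.6 N.

T = 1388 N, O_x = 1268 N, O_y = 185.6 N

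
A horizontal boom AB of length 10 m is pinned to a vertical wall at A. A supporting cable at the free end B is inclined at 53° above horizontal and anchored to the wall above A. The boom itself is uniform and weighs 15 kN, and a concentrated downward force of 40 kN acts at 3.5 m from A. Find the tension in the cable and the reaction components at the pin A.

T = 26.92 kN, A_x = 16.20 kN, A_y = 33.50 kN

ΣM about A: T·sin53°·10 − 15·5 − 40·3.5 = 0 → T = 215/(10·0.798636) = 26.9209 ≈ 26.92 kN.
ΣF_x = 0: A_x − T·cos53° = 0 → A_x = 26.9209 × 0.601815 = 16.20 kN.
ΣF_y = 0: A_y + T·sin53° − 15 − 40 = 0 → A_y = 55 − 26.9209 × 0.798636 = 33.50 kN.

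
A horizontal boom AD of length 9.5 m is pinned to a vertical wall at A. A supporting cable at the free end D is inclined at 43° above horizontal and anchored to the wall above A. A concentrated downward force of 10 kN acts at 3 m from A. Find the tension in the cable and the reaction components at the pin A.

T = 4.630 kN, A_x = 3.386 kN, A_y = 6.842 kN

ΣM about A: T·sin43°·9.5 − 10·3 = 0 → T = 30/(9.5·0.681998) = 4.63036 ≈ 4.630 kN.
ΣF_x = 0: A_x − T·cos43° = 0 → A_x = 4.63036 × 0.731354 = 3.386 kN.
ΣF_y = 0: A_y + T·sin43° − 10 = 0 → A_y = 10 − 4.63036 × 0.681998 = 6.842 kN.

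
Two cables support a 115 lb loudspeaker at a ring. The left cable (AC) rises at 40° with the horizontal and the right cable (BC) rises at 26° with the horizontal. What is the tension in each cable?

T_AC = 113.1 lb, T_BC = 96.43 lb

ΣF_x = 0: −T_AC·cos40° + T_BC·cos26° = 0 → T_BC = 0.852303·T_AC.
ΣF_y = 0: T_AC·sin40° + T_BC·sin26° = 115.
Substitute: T_AC·(0.642788 + 0.852303·0.438371) = 115 → T_AC = 113.143 ≈ 113.1 lb.
Then T_BC = 0.852303 × 113.143 = 96.43 lb.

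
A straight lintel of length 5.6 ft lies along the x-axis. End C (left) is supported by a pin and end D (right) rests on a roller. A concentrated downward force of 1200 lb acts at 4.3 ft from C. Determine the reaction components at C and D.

Moments about C: D_y·5.6 − 1200·4.3 = 0 → D_y = 5160/5.6 = 921.429 ≈ 921.4 lb.
ΣF_y = 0: C_y + 921.429 − 1200 = 0 → C_y = 278.6 lb.
ΣF_x = 0: no horizontal applied forces, so C_x = 0.

C_x = 0, C_y = 278.6 lb, D_y = 921.4 lb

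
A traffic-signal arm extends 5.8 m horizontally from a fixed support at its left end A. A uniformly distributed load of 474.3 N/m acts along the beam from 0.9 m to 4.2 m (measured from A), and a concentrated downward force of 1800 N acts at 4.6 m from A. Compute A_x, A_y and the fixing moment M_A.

A_x = 0, A_y = 3365 N, M_A = 12270 N·m

Resultant of the distributed load: 474.3 × 3.3 = 1565.19 N at 2.55 m from A.
ΣF_x = 0: A_x = 0.
ΣF_y = 0: A_y − 474.3·3.3 − 1800 = 0 → A_y = 3365 N.
ΣM about A: M_A − (474.3·3.3)·2.55 − 1800·4.6 = 0 → M_A = 12270 N·m.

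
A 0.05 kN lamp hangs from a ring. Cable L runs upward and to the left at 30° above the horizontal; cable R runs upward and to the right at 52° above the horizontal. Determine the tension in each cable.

ΣF_x = 0: −T_L·cos30° + T_R·cos52° = 0 → T_R = 1.40666·T_L.
ΣF_y = 0: T_L·sin30° + T_R·sin52° = 0.05.
Substitute: T_L·(0.5 + 1.40666·0.788011) = 0.05 → T_L = 0.0310856 ≈ 0.03109 kN.
Then T_R = 1.40666 × 0.0310856 = 0.04373 kN.

T_L = 0.03109 kN, T_R = 0.04373 kN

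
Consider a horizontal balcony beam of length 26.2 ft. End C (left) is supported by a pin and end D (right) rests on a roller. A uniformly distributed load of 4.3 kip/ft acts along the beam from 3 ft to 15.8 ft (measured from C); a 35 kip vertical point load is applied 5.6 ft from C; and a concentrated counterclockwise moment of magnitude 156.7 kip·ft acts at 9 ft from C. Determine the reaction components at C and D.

C_x = 0, C_y = 68.79 kip, D_y = 21.25 kip

Resultant of the distributed load: 4.3 × 12.8 = 55.04 kip at 9.4 ft from C.
ΣM about C: D_y·26.2 − (4.3·12.8)·9.4 − 35·5.6 + 156.7 = 0 → D_y = 556.676/26.2 = 21.2472 ≈ 21.25 kip.
ΣF_y = 0: C_y + 21.2472 − 4.3·12.8 − 35 = 0 → C_y = 68.79 kip.
ΣF_x = 0: no horizontal applied forces, so C_x = 0.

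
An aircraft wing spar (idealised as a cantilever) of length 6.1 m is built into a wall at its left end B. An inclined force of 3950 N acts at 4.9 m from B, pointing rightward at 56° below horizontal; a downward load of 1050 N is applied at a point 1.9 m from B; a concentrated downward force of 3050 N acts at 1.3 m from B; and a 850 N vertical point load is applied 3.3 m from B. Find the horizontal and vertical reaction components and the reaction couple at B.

ΣF_x = 0: B_x + 3950·cos56° = 0 → B_x = -2209 N.
ΣF_y = 0: B_y − 3950·sin56° − 1050 − 3050 − 850 = 0 → B_y = 8225 N.
ΣM about B: M_B − 3950·sin56°·4.9 − 1050·1.9 − 3050·1.3 − 850·3.3 = 0 → M_B = 24810 N·m.

B_x = -2209 N, B_y = 8225 N, M_B = 24810 N·m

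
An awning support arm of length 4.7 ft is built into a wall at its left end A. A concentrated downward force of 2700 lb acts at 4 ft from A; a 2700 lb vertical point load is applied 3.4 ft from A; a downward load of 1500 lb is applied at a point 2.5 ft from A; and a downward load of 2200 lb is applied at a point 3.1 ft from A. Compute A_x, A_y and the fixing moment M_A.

ΣF_x = 0: A_x = 0.
ΣF_y = 0: A_y − 2700 − 2700 − 1500 − 2200 = 0 → A_y = 9100 lb.
ΣM about A: M_A − 2700·4 − 2700·3.4 − 1500·2.5 − 2200·3.1 = 0 → M_A = 30550 lb·ft.

A_x = 0, A_y = 9100 lb, M_A = 30550 lb·ft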